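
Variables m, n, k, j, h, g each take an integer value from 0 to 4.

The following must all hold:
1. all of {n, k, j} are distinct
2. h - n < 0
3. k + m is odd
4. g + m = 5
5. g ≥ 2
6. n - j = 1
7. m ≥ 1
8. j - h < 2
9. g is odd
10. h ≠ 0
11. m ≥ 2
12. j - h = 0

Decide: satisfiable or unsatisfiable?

Satisfiable

Setting (m, n, k, j, h, g) = (2, 2, 3, 1, 1, 3) satisfies everything: constraint 2: h - n = -1; constraint 4: g + m = 5; constraint 6: n - j = 1, and the others follow.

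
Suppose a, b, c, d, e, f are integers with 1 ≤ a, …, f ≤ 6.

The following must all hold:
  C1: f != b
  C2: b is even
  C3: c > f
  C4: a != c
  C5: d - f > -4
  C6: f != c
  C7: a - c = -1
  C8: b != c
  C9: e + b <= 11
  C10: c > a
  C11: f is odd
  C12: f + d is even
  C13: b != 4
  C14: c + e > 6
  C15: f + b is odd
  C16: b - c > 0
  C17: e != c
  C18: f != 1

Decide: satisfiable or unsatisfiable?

The assignment a = 4, b = 6, c = 5, d = 1, e = 4, f = 3 works:
  constraint 5 holds since d - f = -2.
  constraint 7 holds since a - c = -1.
  constraint 9 holds since e + b = 10.
The rest check out directly.

Satisfiable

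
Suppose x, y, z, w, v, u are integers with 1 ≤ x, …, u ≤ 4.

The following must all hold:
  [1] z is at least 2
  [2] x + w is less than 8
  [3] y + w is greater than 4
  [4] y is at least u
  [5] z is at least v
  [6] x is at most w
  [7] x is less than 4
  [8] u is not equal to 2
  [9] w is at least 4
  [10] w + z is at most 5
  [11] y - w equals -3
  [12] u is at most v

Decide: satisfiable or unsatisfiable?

Unsatisfiable

From constraint 9: w ≥ 4. From constraint 1: z ≥ 2. Hence w + z ≥ 6. But constraint 10 requires w + z ≤ 5, and 5 < 6. Contradiction.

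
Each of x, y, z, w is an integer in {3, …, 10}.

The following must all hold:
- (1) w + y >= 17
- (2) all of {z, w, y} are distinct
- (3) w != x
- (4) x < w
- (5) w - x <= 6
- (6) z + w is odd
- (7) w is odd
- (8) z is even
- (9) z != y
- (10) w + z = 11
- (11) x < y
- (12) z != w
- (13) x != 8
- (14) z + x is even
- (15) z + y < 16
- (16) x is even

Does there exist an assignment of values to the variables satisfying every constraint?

Satisfiable

The assignment x = 4, y = 10, z = 4, w = 7 works:
  constraint 1 holds since w + y = 17.
  constraint 5 holds since w - x = 3.
  constraint 10 holds since w + z = 11.
The rest check out directly.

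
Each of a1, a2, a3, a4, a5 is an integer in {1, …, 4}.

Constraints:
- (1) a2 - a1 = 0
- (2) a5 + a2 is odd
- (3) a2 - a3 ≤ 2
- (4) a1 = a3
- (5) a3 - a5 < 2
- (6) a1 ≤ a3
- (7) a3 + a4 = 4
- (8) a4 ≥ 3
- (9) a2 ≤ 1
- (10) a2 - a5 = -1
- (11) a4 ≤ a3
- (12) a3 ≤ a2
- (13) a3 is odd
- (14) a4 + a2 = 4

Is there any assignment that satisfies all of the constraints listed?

Unsatisfiable

From constraints 8 and 11: a3 ≥ a4 and a4 ≥ 3, so a3 ≥ 3. From constraints 9 and 12: a3 ≤ a2 and a2 ≤ 1, so a3 ≤ 1. But 1 < 3, so no value of a3 works.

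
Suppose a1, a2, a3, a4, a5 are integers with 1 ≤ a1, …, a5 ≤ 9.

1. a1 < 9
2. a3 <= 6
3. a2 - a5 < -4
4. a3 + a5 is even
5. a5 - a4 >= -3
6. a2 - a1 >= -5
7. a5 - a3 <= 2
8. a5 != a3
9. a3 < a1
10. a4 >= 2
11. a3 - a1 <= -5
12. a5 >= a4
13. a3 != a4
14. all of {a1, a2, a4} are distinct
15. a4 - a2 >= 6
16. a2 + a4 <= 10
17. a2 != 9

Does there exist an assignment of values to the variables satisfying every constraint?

Unsatisfiable

Constraints 5, 6, 7, 11, and 15 give a5 − a4 ≥ -3, a4 − a2 ≥ 6, a2 − a1 ≥ -5, a1 − a3 ≥ 5, a3 − a5 ≥ -2.
Adding all 5 inequalities: the left sides telescope to 0, and the right sides sum to (-3) + 6 + (-5) + 5 + (-2) = 1. So 0 ≥ 1, which is false.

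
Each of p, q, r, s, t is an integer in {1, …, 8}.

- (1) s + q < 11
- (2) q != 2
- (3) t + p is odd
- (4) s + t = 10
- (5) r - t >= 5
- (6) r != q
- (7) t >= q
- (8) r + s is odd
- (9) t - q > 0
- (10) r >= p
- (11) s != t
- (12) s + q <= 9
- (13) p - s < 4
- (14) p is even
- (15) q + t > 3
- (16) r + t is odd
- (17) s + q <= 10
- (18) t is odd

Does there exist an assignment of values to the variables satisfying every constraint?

The assignment p = 8, q = 1, r = 8, s = 7, t = 3 works:
  constraint 1 holds since s + q = 8.
  constraint 4 holds since s + t = 10.
  constraint 5 holds since r - t = 5.
The rest check out directly.

Satisfiable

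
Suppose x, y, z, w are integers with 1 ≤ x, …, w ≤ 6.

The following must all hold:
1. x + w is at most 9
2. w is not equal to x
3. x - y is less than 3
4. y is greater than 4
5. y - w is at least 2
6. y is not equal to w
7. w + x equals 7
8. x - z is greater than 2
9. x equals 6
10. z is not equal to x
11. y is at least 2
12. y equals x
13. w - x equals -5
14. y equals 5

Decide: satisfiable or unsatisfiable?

Constraint 14 fixes y = 5 and constraint 9 fixes x = 6, but constraint 12 requires y = x. Since 5 ≠ 6, contradiction.

Unsatisfiable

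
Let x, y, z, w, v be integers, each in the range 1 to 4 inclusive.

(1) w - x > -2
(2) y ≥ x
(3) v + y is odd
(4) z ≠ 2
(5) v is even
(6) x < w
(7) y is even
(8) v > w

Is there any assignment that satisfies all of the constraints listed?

Constraint 5 makes v even and constraint 7 makes y even, so v + y must be even. Constraint 3 says v + y is odd — contradiction.

Unsatisfiable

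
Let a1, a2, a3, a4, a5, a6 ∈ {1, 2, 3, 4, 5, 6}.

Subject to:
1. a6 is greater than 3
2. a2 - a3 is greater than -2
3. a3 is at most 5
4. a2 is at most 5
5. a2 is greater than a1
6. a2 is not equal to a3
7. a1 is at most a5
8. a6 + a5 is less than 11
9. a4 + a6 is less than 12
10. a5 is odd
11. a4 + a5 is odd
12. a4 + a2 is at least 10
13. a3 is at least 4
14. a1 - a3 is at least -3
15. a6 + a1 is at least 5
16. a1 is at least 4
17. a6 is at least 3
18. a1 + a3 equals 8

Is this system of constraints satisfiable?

Take a1 = 4, a2 = 5, a3 = 4, a4 = 6, a5 = 5, a6 = 4. Then constraint 2: a2 - a3 = 1; constraint 8: a6 + a5 = 9, and every other listed constraint is also met.

Satisfiable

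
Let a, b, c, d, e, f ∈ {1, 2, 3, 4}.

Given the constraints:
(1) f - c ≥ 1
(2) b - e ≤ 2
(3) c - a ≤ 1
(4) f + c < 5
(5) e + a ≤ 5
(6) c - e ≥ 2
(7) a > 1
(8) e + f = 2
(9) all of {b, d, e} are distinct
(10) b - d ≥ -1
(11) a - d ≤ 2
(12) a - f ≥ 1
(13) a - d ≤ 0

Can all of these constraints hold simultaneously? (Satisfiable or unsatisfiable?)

Unsatisfiable

Constraints 1, 2, 6, 10, 12, and 13 give c − e ≥ 2, e − b ≥ -2, b − d ≥ -1, d − a ≥ 0, a − f ≥ 1, f − c ≥ 1.
Adding all 6 inequalities: the left sides telescope to 0, and the right sides sum to 2 + (-2) + (-1) + 0 + 1 + 1 = 1. So 0 ≥ 1, which is false.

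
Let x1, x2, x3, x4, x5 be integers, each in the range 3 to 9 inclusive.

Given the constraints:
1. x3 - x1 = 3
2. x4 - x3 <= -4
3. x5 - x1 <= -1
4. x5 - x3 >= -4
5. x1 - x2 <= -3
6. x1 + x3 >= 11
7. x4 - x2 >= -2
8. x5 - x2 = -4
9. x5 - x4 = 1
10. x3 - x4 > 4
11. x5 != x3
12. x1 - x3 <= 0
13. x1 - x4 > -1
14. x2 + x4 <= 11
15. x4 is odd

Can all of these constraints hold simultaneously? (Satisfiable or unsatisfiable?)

Unsatisfiable

Constraints 2, 3, 4, 5, and 7 give x1 − x5 ≥ 1, x5 − x3 ≥ -4, x3 − x4 ≥ 4, x4 − x2 ≥ -2, x2 − x1 ≥ 3.
Adding all 5 inequalities: the left sides telescope to 0, and the right sides sum to 1 + (-4) + 4 + (-2) + 3 = 2. So 0 ≥ 2, which is false.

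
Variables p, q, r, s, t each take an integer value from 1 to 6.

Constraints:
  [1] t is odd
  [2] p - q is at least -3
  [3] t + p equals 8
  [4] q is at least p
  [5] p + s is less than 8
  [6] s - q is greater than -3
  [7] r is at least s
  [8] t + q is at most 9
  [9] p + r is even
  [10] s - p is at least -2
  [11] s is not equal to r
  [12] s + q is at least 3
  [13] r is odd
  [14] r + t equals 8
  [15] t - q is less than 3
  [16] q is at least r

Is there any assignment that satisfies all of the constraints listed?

The assignment p = 3, q = 4, r = 3, s = 2, t = 5 works:
  constraint 2 holds since p - q = -1.
  constraint 3 holds since t + p = 8.
  constraint 5 holds since p + s = 5.
The rest check out directly.

Satisfiable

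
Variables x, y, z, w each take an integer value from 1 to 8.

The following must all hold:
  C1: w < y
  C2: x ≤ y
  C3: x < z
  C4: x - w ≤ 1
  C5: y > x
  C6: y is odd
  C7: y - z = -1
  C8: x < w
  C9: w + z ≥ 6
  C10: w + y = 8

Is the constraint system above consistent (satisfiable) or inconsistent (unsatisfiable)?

Satisfiable

Setting (x, y, z, w) = (2, 5, 6, 3) satisfies everything: constraint 4: x - w = -1; constraint 7: y - z = -1; constraint 9: w + z = 9, and the others follow.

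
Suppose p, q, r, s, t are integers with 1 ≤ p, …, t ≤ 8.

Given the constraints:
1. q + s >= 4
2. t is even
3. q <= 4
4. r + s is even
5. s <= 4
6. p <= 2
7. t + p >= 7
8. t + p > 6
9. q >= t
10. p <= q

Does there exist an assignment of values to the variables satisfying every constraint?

From constraints 3 and 9: t ≤ q ≤ 4. From constraint 6: p ≤ 2. Hence t + p ≤ 6. But constraint 7 requires t + p ≥ 7, and 7 > 6. Contradiction.

Unsatisfiable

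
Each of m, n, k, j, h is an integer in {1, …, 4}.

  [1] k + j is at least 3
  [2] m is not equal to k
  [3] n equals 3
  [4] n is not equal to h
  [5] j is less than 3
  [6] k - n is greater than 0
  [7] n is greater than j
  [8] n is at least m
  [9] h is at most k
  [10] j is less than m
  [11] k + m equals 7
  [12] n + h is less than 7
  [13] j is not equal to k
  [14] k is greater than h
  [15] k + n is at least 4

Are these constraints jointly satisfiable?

Setting (m, n, k, j, h) = (3, 3, 4, 1, 2) satisfies everything: constraint 1: k + j = 5; constraint 6: k - n = 1, and the others follow.

Satisfiable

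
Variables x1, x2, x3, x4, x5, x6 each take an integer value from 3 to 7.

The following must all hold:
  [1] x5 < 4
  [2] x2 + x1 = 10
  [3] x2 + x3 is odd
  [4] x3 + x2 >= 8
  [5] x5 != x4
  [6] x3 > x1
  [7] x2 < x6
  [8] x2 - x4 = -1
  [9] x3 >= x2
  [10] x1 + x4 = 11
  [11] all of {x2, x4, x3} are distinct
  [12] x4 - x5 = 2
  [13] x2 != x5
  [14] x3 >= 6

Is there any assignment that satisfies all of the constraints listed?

Satisfiable

Take x1 = 6, x2 = 4, x3 = 7, x4 = 5, x5 = 3, x6 = 6. Then constraint 2: x2 + x1 = 10; constraint 4: x3 + x2 = 11; constraint 8: x2 - x4 = -1, and every other listed constraint is also met.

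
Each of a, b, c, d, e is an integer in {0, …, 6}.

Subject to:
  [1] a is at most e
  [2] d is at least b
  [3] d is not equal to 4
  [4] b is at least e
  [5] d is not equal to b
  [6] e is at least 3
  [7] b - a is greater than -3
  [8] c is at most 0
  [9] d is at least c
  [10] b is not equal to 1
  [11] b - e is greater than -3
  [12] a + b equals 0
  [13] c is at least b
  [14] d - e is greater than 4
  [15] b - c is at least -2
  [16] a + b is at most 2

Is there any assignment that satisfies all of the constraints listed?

Unsatisfiable

From constraints 4 and 6: b ≥ e and e ≥ 3, so b ≥ 3. From constraints 8 and 13: b ≤ c and c ≤ 0, so b ≤ 0. But 0 < 3, so no value of b works.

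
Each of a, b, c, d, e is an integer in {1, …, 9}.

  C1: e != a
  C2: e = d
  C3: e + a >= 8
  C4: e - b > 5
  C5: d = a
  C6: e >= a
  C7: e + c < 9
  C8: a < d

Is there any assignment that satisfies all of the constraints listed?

Unsatisfiable

From constraints 2 and 5, e = d = a, so e = a. But constraint 1 says e ≠ a. Contradiction.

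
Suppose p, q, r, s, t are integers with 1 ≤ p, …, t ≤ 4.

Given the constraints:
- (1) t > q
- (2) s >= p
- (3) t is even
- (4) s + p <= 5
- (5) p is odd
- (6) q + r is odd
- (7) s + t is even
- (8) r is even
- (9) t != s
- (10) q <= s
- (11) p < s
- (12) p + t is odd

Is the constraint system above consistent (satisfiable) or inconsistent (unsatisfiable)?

Setting (p, q, r, s, t) = (1, 1, 4, 2, 4) satisfies everything: constraint 3: t = 4 is even; constraint 4: s + p = 3, and the others follow.

Satisfiable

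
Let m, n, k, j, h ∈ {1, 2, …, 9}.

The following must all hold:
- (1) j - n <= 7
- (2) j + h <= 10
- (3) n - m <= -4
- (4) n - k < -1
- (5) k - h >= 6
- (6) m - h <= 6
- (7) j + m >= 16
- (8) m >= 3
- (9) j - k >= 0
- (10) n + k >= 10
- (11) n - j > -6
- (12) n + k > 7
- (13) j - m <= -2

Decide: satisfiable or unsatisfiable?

Unsatisfiable

Constraints 5, 6, 9, and 13 give j − k ≥ 0, k − h ≥ 6, h − m ≥ -6, m − j ≥ 2.
Adding all 4 inequalities: the left sides telescope to 0, and the right sides sum to 0 + 6 + (-6) + 2 = 2. So 0 ≥ 2, which is false.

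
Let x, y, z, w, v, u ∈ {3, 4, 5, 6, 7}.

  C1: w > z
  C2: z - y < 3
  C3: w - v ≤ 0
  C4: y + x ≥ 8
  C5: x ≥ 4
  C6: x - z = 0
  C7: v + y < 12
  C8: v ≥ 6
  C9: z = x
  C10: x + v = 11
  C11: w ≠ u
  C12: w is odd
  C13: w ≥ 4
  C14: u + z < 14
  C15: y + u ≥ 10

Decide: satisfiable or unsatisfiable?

Setting (x, y, z, w, v, u) = (4, 4, 4, 5, 7, 7) satisfies everything: constraint 2: z - y = 0; constraint 3: w - v = -2; constraint 4: y + x = 8, and the others follow.

Satisfiable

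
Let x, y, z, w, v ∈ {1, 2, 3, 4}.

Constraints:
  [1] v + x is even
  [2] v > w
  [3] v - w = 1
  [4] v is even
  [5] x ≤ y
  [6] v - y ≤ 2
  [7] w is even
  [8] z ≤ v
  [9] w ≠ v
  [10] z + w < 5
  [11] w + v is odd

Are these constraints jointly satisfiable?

Constraint 7 makes w even and constraint 4 makes v even, so w + v must be even. Constraint 11 says w + v is odd — contradiction.

Unsatisfiable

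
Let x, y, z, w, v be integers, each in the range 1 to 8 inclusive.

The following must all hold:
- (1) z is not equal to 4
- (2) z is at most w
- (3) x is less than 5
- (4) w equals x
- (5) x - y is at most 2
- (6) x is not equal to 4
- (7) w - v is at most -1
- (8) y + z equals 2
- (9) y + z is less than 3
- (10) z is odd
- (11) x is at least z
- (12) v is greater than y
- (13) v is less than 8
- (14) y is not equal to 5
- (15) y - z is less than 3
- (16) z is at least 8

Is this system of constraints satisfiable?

Unsatisfiable

From constraints 11 and 16: x ≥ z and z ≥ 8, so x ≥ 8. From constraint 3: x ≤ 4. But 4 < 8, so no value of x works.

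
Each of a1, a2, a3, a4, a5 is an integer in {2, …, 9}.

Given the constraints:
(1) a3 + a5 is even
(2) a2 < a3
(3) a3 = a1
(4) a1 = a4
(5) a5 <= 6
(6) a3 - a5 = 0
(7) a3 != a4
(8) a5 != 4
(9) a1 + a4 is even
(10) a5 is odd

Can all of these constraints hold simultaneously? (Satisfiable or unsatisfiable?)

Unsatisfiable

From constraints 3 and 4, a3 = a1 = a4, so a3 = a4. But constraint 7 says a3 ≠ a4. Contradiction.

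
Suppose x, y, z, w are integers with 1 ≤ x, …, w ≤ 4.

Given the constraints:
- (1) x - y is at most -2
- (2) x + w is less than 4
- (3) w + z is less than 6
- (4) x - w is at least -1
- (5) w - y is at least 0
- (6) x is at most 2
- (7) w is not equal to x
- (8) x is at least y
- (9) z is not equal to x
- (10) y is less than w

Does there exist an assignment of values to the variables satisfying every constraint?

Constraints 1, 4, and 5 give x − w ≥ -1, w − y ≥ 0, y − x ≥ 2.
Adding all 3 inequalities: the left sides telescope to 0, and the right sides sum to (-1) + 0 + 2 = 1. So 0 ≥ 1, which is false.

Unsatisfiable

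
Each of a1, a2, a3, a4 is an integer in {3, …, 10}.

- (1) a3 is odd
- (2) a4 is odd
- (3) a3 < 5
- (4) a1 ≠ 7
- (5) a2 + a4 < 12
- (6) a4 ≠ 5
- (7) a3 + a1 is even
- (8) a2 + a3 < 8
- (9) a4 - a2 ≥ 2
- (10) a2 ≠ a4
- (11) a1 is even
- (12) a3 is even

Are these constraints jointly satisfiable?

Constraint 1 makes a3 odd and constraint 11 makes a1 even, so a3 + a1 must be odd. Constraint 7 says a3 + a1 is even — contradiction.

Unsatisfiable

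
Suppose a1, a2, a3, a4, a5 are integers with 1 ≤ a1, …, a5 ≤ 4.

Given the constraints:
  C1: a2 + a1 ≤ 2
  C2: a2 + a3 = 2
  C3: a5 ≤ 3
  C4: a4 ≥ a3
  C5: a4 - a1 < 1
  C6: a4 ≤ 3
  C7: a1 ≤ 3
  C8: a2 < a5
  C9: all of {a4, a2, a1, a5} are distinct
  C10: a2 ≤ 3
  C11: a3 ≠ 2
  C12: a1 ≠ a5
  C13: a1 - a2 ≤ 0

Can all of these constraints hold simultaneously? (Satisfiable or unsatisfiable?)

Unsatisfiable

Constraints 3, 6, 7, and 10 confine each of a4, a2, a1, a5 to the 3 values {1, …, 3} (the domain already gives each ≥ 1).
Constraint 9 requires all 4 of them to be distinct, but only 3 values are available — impossible by the pigeonhole principle.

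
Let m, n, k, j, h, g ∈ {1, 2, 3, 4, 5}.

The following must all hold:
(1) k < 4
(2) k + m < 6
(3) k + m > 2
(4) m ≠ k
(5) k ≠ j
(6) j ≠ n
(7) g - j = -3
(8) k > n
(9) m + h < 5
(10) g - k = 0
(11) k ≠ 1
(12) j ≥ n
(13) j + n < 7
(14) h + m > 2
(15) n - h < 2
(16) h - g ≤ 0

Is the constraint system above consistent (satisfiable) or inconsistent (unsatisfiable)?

Try m = 3, n = 1, k = 2, j = 5, h = 1, g = 2.
Check constraint 2: k + m = 5; constraint 3: k + m = 5; constraint 7: g - j = -3. The remaining constraints are straightforward to verify.

Satisfiable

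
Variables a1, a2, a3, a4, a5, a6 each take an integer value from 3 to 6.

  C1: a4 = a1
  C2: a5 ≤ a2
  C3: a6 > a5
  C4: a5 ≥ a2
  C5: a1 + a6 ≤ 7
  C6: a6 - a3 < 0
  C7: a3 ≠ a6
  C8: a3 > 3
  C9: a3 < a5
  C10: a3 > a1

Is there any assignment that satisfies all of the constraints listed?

Unsatisfiable

Constraints 3, 6, and 9 give a6 < a3, a3 < a5, a5 < a6. Chaining: a6 < a3 < a5 < a6, which forces a6 < a6 — impossible.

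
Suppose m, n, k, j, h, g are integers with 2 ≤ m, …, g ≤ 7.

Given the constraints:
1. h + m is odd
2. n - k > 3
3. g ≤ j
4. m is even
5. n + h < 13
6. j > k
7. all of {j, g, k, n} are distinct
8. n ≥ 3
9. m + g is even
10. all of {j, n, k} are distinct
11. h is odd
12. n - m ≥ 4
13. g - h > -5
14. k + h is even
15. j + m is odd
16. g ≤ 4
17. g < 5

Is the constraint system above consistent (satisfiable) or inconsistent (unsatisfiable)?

Try m = 2, n = 7, k = 3, j = 5, h = 5, g = 2.
Check constraint 2: n - k = 4; constraint 5: n + h = 12; constraint 12: n - m = 5. The remaining constraints are straightforward to verify.

Satisfiable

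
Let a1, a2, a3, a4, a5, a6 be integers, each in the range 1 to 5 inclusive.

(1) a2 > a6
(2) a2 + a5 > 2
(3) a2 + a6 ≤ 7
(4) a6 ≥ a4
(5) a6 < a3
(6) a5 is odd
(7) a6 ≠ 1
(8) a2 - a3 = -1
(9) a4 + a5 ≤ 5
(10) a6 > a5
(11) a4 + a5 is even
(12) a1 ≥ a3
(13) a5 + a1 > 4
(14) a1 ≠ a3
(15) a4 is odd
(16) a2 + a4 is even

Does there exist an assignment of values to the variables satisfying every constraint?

Satisfiable

Take a1 = 5, a2 = 3, a3 = 4, a4 = 1, a5 = 1, a6 = 2. Then constraint 2: a2 + a5 = 4; constraint 3: a2 + a6 = 5; constraint 8: a2 - a3 = -1, and every other listed constraint is also met.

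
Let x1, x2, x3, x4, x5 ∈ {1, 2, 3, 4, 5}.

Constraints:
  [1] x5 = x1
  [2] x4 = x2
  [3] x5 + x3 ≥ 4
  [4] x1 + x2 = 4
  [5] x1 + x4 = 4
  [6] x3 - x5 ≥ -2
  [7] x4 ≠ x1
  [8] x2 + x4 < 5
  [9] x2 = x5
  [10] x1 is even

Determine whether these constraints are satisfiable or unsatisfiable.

From constraints 1, 2, and 9, x4 = x2 = x5 = x1, so x4 = x1. But constraint 7 says x4 ≠ x1. Contradiction.

Unsatisfiable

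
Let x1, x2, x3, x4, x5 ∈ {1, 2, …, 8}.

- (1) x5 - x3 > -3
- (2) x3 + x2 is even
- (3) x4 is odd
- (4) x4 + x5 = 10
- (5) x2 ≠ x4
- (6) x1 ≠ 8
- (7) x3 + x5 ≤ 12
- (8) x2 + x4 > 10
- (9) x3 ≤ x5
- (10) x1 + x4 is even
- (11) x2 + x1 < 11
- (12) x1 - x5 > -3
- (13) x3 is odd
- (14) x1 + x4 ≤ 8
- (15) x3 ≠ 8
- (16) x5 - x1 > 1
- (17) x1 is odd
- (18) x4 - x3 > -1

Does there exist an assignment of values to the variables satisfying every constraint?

Satisfiable

Setting (x1, x2, x3, x4, x5) = (3, 7, 5, 5, 5) satisfies everything: constraint 1: x5 - x3 = 0; constraint 4: x4 + x5 = 10, and the others follow.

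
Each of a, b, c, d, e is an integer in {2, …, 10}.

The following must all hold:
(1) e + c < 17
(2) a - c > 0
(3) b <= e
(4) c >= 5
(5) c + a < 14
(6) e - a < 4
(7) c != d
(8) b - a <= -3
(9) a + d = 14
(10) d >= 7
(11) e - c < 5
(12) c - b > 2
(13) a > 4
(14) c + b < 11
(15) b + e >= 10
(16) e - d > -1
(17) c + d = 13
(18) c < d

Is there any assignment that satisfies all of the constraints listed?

Satisfiable

One satisfying assignment is a = 7, b = 3, c = 6, d = 7, e = 9.
For the less obvious constraints — constraint 1: e + c = 15; constraint 2: a - c = 1; constraint 5: c + a = 13 — and the others hold by inspection.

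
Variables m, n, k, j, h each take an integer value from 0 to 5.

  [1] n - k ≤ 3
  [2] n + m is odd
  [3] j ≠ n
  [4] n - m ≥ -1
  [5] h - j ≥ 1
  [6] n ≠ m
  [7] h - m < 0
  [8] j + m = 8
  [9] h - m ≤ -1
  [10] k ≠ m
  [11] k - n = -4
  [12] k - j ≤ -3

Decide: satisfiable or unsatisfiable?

Constraints 1, 4, 5, 9, and 12 give j − k ≥ 3, k − n ≥ -3, n − m ≥ -1, m − h ≥ 1, h − j ≥ 1.
Adding all 5 inequalities: the left sides telescope to 0, and the right sides sum to 3 + (-3) + (-1) + 1 + 1 = 1. So 0 ≥ 1, which is false.

Unsatisfiable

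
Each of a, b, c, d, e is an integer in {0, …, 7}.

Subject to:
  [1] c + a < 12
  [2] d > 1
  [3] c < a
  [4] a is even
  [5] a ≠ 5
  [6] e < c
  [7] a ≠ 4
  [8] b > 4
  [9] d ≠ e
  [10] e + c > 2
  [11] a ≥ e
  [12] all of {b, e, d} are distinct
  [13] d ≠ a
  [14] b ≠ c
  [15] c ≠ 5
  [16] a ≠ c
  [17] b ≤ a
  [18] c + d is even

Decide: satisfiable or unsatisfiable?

Take a = 6, b = 6, c = 3, d = 7, e = 1. Then constraint 1: c + a = 9; constraint 10: e + c = 4, and every other listed constraint is also met.

Satisfiable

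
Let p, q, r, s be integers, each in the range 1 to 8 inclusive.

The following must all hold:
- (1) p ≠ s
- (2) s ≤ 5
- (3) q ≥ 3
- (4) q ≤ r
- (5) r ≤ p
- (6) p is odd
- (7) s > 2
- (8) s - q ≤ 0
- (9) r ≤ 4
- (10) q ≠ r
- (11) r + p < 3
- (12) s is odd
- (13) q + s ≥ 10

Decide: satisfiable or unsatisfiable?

Unsatisfiable

From constraints 4 and 9: q ≤ r ≤ 4. From constraint 2: s ≤ 5. Hence q + s ≤ 9. But constraint 13 requires q + s ≥ 10, and 10 > 9. Contradiction.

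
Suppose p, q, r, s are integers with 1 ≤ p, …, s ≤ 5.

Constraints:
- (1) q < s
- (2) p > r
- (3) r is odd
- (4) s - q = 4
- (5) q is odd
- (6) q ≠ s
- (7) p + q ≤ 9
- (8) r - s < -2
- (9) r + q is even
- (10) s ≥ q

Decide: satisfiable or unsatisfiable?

Take p = 5, q = 1, r = 1, s = 5. Then constraint 4: s - q = 4; constraint 7: p + q = 6, and every other listed constraint is also met.

Satisfiable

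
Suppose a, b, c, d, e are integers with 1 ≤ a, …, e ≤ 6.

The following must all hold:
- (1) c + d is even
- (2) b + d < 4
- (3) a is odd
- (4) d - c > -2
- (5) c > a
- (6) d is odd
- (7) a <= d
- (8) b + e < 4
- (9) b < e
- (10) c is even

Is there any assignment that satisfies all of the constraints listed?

Constraint 10 makes c even and constraint 6 makes d odd, so c + d must be odd. Constraint 1 says c + d is even — contradiction.

Unsatisfiable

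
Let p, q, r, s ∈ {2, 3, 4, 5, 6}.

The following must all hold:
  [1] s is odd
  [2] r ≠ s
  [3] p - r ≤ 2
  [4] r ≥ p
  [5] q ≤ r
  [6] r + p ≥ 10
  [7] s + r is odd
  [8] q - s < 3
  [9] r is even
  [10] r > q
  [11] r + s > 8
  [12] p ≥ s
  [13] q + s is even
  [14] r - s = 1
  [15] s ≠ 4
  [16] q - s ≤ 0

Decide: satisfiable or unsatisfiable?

Satisfiable

Try p = 6, q = 5, r = 6, s = 5.
Check constraint 3: p - r = 0; constraint 6: r + p = 12. The remaining constraints are straightforward to verify.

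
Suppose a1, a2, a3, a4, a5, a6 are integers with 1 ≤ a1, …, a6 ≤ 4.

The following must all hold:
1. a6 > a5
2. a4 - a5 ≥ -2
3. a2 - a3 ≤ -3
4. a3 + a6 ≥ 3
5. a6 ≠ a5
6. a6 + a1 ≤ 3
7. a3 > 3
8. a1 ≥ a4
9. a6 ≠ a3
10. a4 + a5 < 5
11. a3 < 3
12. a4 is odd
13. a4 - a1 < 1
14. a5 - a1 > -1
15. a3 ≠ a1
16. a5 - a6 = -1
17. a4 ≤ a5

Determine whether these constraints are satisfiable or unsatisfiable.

Unsatisfiable

From constraint 7: a3 ≥ 4. From constraint 11: a3 ≤ 2. But 2 < 4, so no value of a3 works.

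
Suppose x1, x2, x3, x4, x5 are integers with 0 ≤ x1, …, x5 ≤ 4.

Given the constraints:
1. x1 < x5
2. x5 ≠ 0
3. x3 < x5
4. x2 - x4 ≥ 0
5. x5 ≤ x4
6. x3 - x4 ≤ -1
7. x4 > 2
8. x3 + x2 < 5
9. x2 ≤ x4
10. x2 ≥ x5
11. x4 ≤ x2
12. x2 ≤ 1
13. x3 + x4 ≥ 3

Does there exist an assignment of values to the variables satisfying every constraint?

From constraint 7: x4 ≥ 3. From constraints 11 and 12: x4 ≤ x2 and x2 ≤ 1, so x4 ≤ 1. But 1 < 3, so no value of x4 works.

Unsatisfiable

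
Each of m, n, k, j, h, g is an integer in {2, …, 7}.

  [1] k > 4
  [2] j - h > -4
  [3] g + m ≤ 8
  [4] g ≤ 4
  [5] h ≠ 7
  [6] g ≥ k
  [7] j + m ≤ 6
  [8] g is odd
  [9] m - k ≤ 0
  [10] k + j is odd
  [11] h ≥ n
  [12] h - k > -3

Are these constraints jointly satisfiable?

From constraint 1: k ≥ 5. From constraints 4 and 6: k ≤ g and g ≤ 4, so k ≤ 4. But 4 < 5, so no value of k works.

Unsatisfiable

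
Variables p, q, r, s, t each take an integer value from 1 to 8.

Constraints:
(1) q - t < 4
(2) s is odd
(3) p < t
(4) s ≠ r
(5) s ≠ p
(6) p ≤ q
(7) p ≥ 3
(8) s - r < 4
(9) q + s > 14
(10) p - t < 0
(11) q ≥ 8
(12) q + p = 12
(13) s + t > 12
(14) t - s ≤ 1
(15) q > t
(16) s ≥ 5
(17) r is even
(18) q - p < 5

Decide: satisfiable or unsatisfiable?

Satisfiable

Setting (p, q, r, s, t) = (4, 8, 6, 7, 7) satisfies everything: constraint 1: q - t = 1; constraint 8: s - r = 1; constraint 9: q + s = 15, and the others follow.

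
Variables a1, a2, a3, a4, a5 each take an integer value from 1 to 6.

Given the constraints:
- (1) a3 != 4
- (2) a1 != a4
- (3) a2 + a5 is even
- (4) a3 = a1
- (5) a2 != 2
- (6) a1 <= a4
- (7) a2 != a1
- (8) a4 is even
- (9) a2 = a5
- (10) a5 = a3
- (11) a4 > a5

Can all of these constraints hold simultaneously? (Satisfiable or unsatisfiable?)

From constraints 4, 9, and 10, a2 = a5 = a3 = a1, so a2 = a1. But constraint 7 says a2 ≠ a1. Contradiction.

Unsatisfiable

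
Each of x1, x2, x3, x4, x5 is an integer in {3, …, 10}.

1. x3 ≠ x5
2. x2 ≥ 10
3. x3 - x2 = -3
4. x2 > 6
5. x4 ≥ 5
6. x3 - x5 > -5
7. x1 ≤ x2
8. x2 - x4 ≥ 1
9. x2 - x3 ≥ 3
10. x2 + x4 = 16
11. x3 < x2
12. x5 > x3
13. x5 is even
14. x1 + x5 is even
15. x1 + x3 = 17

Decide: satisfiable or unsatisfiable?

Try x1 = 10, x2 = 10, x3 = 7, x4 = 6, x5 = 10.
Check constraint 3: x3 - x2 = -3; constraint 6: x3 - x5 = -3. The remaining constraints are straightforward to verify.

Satisfiable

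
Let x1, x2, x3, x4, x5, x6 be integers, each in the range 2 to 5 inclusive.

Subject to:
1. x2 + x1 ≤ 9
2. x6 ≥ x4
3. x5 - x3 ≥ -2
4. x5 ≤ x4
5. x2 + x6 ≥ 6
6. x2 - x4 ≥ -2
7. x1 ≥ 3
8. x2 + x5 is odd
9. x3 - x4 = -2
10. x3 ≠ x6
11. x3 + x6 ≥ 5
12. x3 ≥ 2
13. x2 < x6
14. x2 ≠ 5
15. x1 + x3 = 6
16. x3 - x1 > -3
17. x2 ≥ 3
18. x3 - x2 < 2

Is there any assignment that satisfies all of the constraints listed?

Try x1 = 3, x2 = 3, x3 = 3, x4 = 5, x5 = 2, x6 = 5.
Check constraint 1: x2 + x1 = 6; constraint 3: x5 - x3 = -1; constraint 5: x2 + x6 = 8. The remaining constraints are straightforward to verify.

Satisfiable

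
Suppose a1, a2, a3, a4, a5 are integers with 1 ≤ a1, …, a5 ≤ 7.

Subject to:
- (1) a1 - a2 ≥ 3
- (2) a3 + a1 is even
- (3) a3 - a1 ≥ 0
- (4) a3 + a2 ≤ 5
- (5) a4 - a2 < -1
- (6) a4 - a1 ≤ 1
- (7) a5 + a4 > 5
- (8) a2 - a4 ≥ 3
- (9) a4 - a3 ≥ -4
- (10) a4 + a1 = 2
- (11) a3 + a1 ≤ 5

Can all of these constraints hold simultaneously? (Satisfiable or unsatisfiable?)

Constraints 1, 3, 8, and 9 give a1 − a2 ≥ 3, a2 − a4 ≥ 3, a4 − a3 ≥ -4, a3 − a1 ≥ 0.
Adding all 4 inequalities: the left sides telescope to 0, and the right sides sum to 3 + 3 + (-4) + 0 = 2. So 0 ≥ 2, which is false.

Unsatisfiable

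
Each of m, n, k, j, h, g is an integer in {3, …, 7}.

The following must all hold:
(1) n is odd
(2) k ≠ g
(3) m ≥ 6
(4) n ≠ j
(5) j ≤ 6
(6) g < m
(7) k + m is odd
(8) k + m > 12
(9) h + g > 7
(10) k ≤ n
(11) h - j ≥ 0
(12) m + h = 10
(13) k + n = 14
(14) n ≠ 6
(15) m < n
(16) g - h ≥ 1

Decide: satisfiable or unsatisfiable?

The assignment m = 6, n = 7, k = 7, j = 3, h = 4, g = 5 works:
  constraint 8 holds since k + m = 13.
  constraint 9 holds since h + g = 9.
The rest check out directly.

Satisfiable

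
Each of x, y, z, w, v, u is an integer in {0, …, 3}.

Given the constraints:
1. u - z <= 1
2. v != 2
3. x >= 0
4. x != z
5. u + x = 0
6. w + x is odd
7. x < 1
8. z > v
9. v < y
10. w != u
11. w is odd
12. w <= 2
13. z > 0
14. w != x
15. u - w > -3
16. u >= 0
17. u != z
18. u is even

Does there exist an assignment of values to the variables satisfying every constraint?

Satisfiable

Try x = 0, y = 3, z = 2, w = 1, v = 0, u = 0.
Check constraint 1: u - z = -2; constraint 5: u + x = 0. The remaining constraints are straightforward to verify.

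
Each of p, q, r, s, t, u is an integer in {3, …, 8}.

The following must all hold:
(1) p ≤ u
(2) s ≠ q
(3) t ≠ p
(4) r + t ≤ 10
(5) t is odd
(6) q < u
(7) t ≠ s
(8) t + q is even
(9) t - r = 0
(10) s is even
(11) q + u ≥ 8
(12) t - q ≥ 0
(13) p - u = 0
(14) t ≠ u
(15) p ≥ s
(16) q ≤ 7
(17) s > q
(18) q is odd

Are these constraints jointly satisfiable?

Satisfiable

One satisfying assignment is p = 8, q = 3, r = 5, s = 4, t = 5, u = 8.
For the less obvious constraints — constraint 4: r + t = 10; constraint 9: t - r = 0; constraint 11: q + u = 11 — and the others hold by inspection.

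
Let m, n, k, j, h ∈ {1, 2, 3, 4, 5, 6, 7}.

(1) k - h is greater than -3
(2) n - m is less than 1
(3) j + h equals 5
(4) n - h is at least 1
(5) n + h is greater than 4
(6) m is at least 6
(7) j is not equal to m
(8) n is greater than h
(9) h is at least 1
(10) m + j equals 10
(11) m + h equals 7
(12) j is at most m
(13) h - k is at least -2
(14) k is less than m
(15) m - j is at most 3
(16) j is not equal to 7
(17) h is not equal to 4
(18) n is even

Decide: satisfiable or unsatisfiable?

Satisfiable

Setting (m, n, k, j, h) = (6, 4, 1, 4, 1) satisfies everything: constraint 1: k - h = 0; constraint 2: n - m = -2, and the others follow.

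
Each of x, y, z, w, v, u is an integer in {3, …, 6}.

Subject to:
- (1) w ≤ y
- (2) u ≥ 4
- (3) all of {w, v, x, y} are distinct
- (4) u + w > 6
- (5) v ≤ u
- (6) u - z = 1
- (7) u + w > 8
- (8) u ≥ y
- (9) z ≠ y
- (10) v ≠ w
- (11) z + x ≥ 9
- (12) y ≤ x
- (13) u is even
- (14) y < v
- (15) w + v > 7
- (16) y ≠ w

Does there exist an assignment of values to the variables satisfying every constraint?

Satisfiable

Take x = 5, y = 4, z = 5, w = 3, v = 6, u = 6. Then constraint 4: u + w = 9; constraint 6: u - z = 1; constraint 7: u + w = 9, and every other listed constraint is also met.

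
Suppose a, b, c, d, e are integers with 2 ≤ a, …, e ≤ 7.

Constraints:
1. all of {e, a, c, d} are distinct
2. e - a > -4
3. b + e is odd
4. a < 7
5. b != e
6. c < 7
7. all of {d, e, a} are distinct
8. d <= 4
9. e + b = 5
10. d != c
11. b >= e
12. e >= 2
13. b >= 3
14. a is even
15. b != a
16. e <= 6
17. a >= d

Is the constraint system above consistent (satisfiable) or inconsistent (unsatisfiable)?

Satisfiable

One satisfying assignment is a = 4, b = 3, c = 5, d = 3, e = 2.
For the less obvious constraints — constraint 1: values 2, 4, 5, 3 are distinct; constraint 2: e - a = -2; constraint 9: e + b = 5 — and the others hold by inspection.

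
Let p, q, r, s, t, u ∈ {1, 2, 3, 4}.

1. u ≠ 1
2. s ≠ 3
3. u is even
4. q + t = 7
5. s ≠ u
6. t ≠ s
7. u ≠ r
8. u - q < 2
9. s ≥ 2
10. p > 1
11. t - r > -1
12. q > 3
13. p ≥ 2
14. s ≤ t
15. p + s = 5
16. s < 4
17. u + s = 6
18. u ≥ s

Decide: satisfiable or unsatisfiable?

Satisfiable

One satisfying assignment is p = 3, q = 4, r = 2, s = 2, t = 3, u = 4.
For the less obvious constraints — constraint 4: q + t = 7; constraint 8: u - q = 0 — and the others hold by inspection.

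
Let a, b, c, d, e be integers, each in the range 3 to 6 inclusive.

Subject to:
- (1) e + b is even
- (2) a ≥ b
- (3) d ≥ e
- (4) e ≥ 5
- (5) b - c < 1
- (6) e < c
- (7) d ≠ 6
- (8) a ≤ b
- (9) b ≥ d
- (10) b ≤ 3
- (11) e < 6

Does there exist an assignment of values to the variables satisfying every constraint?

Unsatisfiable

From constraints 3 and 4: d ≥ e and e ≥ 5, so d ≥ 5. From constraints 9 and 10: d ≤ b and b ≤ 3, so d ≤ 3. But 3 < 5, so no value of d works.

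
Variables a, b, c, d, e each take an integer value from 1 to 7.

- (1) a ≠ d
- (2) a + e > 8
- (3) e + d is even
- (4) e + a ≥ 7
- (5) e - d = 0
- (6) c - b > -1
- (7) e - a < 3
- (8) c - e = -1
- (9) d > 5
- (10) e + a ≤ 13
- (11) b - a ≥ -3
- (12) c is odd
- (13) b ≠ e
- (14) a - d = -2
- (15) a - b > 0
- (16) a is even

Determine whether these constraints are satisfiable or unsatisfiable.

Satisfiable

Try a = 4, b = 3, c = 5, d = 6, e = 6.
Check constraint 2: a + e = 10; constraint 4: e + a = 10; constraint 5: e - d = 0. The remaining constraints are straightforward to verify.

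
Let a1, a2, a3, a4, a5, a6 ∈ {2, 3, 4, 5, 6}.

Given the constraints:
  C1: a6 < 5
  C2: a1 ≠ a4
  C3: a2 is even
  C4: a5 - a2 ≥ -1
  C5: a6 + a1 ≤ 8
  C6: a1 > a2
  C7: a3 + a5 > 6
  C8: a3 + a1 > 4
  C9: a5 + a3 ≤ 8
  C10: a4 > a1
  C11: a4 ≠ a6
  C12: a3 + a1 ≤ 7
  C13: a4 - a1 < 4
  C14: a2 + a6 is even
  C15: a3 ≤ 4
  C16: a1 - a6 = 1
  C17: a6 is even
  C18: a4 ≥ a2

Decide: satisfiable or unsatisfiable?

Satisfiable

The assignment a1 = 3, a2 = 2, a3 = 4, a4 = 4, a5 = 3, a6 = 2 works:
  constraint 4 holds since a5 - a2 = 1.
  constraint 5 holds since a6 + a1 = 5.
The rest check out directly.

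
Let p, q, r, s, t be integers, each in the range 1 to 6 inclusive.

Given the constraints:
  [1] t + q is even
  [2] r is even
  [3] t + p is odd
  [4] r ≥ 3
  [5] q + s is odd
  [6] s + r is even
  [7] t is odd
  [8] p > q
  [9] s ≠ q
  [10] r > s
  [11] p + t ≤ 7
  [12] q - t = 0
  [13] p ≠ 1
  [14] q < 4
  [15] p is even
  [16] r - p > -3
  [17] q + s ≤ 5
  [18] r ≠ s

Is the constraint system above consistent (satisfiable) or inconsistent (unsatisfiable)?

Satisfiable

Try p = 6, q = 1, r = 4, s = 2, t = 1.
Check constraint 11: p + t = 7; constraint 12: q - t = 0. The remaining constraints are straightforward to verify.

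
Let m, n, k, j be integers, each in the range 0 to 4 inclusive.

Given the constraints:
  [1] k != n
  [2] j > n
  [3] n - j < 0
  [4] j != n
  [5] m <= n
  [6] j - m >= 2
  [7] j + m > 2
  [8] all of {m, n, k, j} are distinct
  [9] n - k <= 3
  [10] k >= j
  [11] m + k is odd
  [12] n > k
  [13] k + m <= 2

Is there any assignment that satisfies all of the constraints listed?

Unsatisfiable

Constraints 2, 10, and 12 give k < n, n < j, j ≤ k. Chaining: k < n < j ≤ k, which forces k < k — impossible.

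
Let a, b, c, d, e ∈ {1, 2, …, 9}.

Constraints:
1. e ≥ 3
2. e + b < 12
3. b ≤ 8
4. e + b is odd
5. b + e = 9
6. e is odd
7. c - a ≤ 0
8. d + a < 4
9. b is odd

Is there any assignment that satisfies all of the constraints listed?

Unsatisfiable

Constraint 6 makes e odd and constraint 9 makes b odd, so e + b must be even. Constraint 4 says e + b is odd — contradiction.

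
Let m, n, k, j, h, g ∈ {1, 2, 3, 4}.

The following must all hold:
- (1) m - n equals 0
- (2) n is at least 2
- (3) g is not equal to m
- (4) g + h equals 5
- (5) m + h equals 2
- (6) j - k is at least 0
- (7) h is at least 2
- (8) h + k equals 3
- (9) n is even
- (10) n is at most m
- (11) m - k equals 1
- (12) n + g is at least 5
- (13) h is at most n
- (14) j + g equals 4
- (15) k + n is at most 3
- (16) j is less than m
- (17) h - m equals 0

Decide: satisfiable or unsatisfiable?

Unsatisfiable

From constraints 2 and 10: m ≥ n ≥ 2. From constraint 7: h ≥ 2. Hence m + h ≥ 4. But constraint 5 requires m + h = 2, and 2 < 4. Contradiction.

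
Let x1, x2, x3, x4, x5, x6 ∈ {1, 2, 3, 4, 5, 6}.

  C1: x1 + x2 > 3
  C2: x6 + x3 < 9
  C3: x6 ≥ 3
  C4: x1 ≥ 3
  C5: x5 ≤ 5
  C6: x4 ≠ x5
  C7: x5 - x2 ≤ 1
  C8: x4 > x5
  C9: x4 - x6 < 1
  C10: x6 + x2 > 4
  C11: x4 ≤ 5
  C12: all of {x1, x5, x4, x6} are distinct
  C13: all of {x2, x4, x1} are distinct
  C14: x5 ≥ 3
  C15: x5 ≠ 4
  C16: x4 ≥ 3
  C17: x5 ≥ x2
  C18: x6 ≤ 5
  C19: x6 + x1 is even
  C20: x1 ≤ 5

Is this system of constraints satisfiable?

Constraints 3, 4, 5, 11, 14, 16, 18, and 20 confine each of x1, x5, x4, x6 to the 3 values {3, …, 5}.
Constraint 12 requires all 4 of them to be distinct, but only 3 values are available — impossible by the pigeonhole principle.

Unsatisfiable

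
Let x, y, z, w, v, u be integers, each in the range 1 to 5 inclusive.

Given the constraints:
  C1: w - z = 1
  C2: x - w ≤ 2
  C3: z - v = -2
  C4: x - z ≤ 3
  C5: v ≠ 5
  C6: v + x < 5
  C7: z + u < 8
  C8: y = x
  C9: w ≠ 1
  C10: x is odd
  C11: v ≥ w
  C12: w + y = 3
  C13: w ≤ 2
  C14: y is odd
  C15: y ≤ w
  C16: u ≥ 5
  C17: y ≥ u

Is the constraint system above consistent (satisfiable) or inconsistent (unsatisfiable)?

Unsatisfiable

From constraints 16 and 17: y ≥ u and u ≥ 5, so y ≥ 5. From constraints 13 and 15: y ≤ w and w ≤ 2, so y ≤ 2. But 2 < 5, so no value of y works.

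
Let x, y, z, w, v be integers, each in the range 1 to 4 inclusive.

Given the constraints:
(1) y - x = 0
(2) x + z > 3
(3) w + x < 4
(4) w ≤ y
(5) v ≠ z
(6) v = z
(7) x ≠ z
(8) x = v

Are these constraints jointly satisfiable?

Unsatisfiable

From constraints 6 and 8, x = v = z, so x = z. But constraint 7 says x ≠ z. Contradiction.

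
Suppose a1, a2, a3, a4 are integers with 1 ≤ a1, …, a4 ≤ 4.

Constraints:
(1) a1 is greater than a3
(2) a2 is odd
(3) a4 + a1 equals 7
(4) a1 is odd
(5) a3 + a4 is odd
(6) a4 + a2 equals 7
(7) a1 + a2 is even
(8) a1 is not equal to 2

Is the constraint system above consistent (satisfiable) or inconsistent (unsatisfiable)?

Satisfiable

Take a1 = 3, a2 = 3, a3 = 1, a4 = 4. Then constraint 2: a2 = 3 is odd; constraint 3: a4 + a1 = 7; constraint 6: a4 + a2 = 7, and every other listed constraint is also met.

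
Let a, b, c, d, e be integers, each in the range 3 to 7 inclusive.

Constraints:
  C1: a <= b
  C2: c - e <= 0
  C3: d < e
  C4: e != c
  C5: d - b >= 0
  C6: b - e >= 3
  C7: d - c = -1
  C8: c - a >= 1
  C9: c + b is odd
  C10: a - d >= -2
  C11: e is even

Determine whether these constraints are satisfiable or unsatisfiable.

Constraints 2, 5, 6, 8, and 10 give d − b ≥ 0, b − e ≥ 3, e − c ≥ 0, c − a ≥ 1, a − d ≥ -2.
Adding all 5 inequalities: the left sides telescope to 0, and the right sides sum to 0 + 3 + 0 + 1 + (-2) = 2. So 0 ≥ 2, which is false.

Unsatisfiable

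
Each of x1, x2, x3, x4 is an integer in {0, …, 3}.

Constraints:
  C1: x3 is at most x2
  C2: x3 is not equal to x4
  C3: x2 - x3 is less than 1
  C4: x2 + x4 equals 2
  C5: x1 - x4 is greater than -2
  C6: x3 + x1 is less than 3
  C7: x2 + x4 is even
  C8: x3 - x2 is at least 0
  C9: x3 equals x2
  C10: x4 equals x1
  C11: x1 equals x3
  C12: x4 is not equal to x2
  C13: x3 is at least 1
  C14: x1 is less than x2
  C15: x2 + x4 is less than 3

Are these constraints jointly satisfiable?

Unsatisfiable

From constraints 9, 10, and 11, x4 = x1 = x3 = x2, so x4 = x2. But constraint 12 says x4 ≠ x2. Contradiction.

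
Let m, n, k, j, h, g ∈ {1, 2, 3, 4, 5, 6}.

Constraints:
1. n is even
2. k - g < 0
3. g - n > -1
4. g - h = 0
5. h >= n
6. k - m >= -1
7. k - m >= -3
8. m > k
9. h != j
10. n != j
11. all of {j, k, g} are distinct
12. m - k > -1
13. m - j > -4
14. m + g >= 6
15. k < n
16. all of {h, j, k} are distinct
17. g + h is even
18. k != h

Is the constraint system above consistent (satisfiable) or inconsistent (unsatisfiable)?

Satisfiable

Setting (m, n, k, j, h, g) = (2, 4, 1, 3, 4, 4) satisfies everything: constraint 2: k - g = -3; constraint 3: g - n = 0, and the others follow.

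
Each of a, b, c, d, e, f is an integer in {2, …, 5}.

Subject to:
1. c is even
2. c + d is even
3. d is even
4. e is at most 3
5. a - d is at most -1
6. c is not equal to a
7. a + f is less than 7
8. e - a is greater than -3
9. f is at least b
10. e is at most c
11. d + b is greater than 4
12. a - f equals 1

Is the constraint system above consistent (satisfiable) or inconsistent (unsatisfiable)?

Satisfiable

Setting (a, b, c, d, e, f) = (3, 2, 4, 4, 2, 2) satisfies everything: constraint 5: a - d = -1; constraint 7: a + f = 5; constraint 8: e - a = -1, and the others follow.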